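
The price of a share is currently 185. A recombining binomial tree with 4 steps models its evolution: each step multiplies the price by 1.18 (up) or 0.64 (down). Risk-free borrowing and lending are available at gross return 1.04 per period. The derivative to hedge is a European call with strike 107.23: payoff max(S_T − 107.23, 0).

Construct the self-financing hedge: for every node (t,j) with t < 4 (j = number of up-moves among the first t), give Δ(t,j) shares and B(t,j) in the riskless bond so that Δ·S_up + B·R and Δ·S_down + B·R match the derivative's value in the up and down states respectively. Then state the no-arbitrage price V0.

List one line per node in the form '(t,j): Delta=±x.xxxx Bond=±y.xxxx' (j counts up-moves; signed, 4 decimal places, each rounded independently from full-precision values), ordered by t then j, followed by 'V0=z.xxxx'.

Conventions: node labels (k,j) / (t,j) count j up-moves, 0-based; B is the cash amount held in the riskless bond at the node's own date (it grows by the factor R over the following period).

Since d<R<u, set p* = (R−d)/(u−d) = 0.7407; price each node as the discounted p*-expectation of its children.
At maturity the claim pays: V(4,0)=0.0000, V(4,1)=0.0000, V(4,2)=0.0000, V(4,3)=87.3050, V(4,4)=251.4439
(3,0): S=48.4966. Δ = (V_up−V_dn)/(S_up−S_dn) = (0.0000−0.0000)/(57.2260−31.0378) = 0.0000. V = [p*·0.0000 + (1−p*)·0.0000]/1.04 = 0.0000. B = V − Δ·S = 0.0000.
(3,1): S=89.4157. Δ = (V_up−V_dn)/(S_up−S_dn) = (0.0000−0.0000)/(105.5105−57.2260) = 0.0000. V = [p*·0.0000 + (1−p*)·0.0000]/1.04 = 0.0000. B = V − Δ·S = 0.0000.
(3,2): S=164.8602. Δ = (V_up−V_dn)/(S_up−S_dn) = (87.3050−0.0000)/(194.5350−105.5105) = 0.9807. V = [p*·87.3050 + (1−p*)·0.0000]/1.04 = 62.1830. B = V − Δ·S = -99.4929.
(3,3): S=303.9609. Δ = (V_up−V_dn)/(S_up−S_dn) = (251.4439−87.3050)/(358.6739−194.5350) = 1.0000. V = [p*·251.4439 + (1−p*)·87.3050]/1.04 = 200.8552. B = V − Δ·S = -103.1058.
(2,0): S=75.7760. Δ = (V_up−V_dn)/(S_up−S_dn) = (0.0000−0.0000)/(89.4157−48.4966) = 0.0000. V = [p*·0.0000 + (1−p*)·0.0000]/1.04 = 0.0000. B = V − Δ·S = 0.0000.
(2,1): S=139.7120. Δ = (V_up−V_dn)/(S_up−S_dn) = (62.1830−0.0000)/(164.8602−89.4157) = 0.8242. V = [p*·62.1830 + (1−p*)·0.0000]/1.04 = 44.2899. B = V − Δ·S = -70.8639.
(2,2): S=257.5940. Δ = (V_up−V_dn)/(S_up−S_dn) = (200.8552−62.1830)/(303.9609−164.8602) = 0.9969. V = [p*·200.8552 + (1−p*)·62.1830]/1.04 = 158.5607. B = V − Δ·S = -98.2395.
(1,0): S=118.4000. Δ = (V_up−V_dn)/(S_up−S_dn) = (44.2899−0.0000)/(139.7120−75.7760) = 0.6927. V = [p*·44.2899 + (1−p*)·0.0000]/1.04 = 31.5455. B = V − Δ·S = -50.4728.
(1,1): S=218.3000. Δ = (V_up−V_dn)/(S_up−S_dn) = (158.5607−44.2899)/(257.5940−139.7120) = 0.9694. V = [p*·158.5607 + (1−p*)·44.2899]/1.04 = 123.9759. B = V − Δ·S = -87.6367.
(0,0): S=185.0000. Δ = (V_up−V_dn)/(S_up−S_dn) = (123.9759−31.5455)/(218.3000−118.4000) = 0.9252. V = [p*·123.9759 + (1−p*)·31.5455]/1.04 = 96.1658. B = V − Δ·S = -75.0015.
As a check, the time-0 holding Δ(0,0)·S0 + B(0,0) comes to 96.1658 — exactly V0.

(0,0): Delta=0.9252 Bond=-75.0015
(1,0): Delta=0.6927 Bond=-50.4728
(1,1): Delta=0.9694 Bond=-87.6367
(2,0): Delta=0.0000 Bond=0.0000
(2,1): Delta=0.8242 Bond=-70.8639
(2,2): Delta=0.9969 Bond=-98.2395
(3,0): Delta=0.0000 Bond=0.0000
(3,1): Delta=0.0000 Bond=0.0000
(3,2): Delta=0.9807 Bond=-99.4929
(3,3): Delta=1.0000 Bond=-103.1058
V0=96.1658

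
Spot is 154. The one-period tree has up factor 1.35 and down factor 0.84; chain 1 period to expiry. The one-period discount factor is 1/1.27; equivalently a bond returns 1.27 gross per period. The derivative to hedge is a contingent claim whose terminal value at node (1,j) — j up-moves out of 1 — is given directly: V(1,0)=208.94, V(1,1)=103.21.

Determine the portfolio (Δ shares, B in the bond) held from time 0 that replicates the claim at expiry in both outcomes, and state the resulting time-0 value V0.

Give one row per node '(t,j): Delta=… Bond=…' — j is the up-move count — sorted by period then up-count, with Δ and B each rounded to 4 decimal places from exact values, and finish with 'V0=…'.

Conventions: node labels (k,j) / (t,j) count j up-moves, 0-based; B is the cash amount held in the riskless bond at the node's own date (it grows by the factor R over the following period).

No-arbitrage ⇒ martingale measure with p* = (R−d)/(u−d) = 0.8431.
Expiry values: V(1,0)=208.9400, V(1,1)=103.2100
Node (0,0) S=154.0000: V=(p*·103.2100+(1−p*)·208.9400)/1.27=94.3268; Δ=(103.2100−208.9400)/(207.9000−129.3600)=-1.3462; B=V−Δ·S=301.6406
Sanity check at the root: Δ(0,0)·S0 + B(0,0) reproduces V0 = 94.3268.

(0,0): Delta=-1.3462 Bond=301.6406
V0=94.3268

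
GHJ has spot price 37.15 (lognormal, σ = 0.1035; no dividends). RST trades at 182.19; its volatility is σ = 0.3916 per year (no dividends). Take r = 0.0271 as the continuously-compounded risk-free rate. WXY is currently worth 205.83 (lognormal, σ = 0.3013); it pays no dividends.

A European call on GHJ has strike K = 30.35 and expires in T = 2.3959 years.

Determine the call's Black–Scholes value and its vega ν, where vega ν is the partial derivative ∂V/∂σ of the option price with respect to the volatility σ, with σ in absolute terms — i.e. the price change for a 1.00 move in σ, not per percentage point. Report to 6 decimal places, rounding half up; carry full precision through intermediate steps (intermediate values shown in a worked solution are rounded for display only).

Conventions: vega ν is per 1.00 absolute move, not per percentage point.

price = 8.810844
ν = 4.984520

σ√T = 0.1035·√2.3959 = 0.160204
d₁ = (ln(S/K) + (r+σ²/2)T) / (σ√T) = (ln(37.15/30.35) + (0.0271+0.1035²/2)·2.3959) / 0.160204 = (0.202167 + 0.077762) / 0.160204 = 1.747322
d₂ = d₁ − σ√T = 1.747322 − 0.160204 = 1.587118
e^{−rT} = 0.937134
N(d₁) = 0.959709,  N(d₂) = 0.943757
Call price V = S·N(d₁) − K·e^{−rT}·N(d₂) = 35.653200 − 26.842356 = 8.810844
φ(d₁) = (1/√(2π))·e^{−d₁²/2} = 0.086682
ν = S·φ(d₁)·√T = 4.984520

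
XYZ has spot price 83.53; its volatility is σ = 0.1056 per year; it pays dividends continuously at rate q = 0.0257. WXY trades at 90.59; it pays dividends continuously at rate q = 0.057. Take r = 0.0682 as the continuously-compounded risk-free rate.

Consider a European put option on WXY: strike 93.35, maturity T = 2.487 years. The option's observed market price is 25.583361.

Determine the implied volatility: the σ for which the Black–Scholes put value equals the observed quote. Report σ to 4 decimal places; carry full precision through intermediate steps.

sigma = 0.5300

At σ = 0.5300 the Black–Scholes value reproduces the quote:
σ√T = 0.53·√2.487 = 0.835822
d₁ = (ln(S/K) + (r−q+σ²/2)T) / (σ√T) = (ln(90.59/93.35) + (0.0682−0.057+0.53²/2)·2.487) / 0.835822 = (-0.030012 + 0.377154) / 0.835822 = 0.415330
d₂ = d₁ − σ√T = 0.415330 − 0.835822 = -0.420492
e^{−rT} = 0.843991
e^{−qT} = 0.867830
N(−d₁) = 0.338950,  N(−d₂) = 0.662937
V = K·e^{−rT}·N(−d₂) − S·e^{−qT}·N(−d₁) = 52.230537 − 26.647176 = 25.583361 (the quoted price), and the Black–Scholes price is strictly increasing in σ, so σ is unique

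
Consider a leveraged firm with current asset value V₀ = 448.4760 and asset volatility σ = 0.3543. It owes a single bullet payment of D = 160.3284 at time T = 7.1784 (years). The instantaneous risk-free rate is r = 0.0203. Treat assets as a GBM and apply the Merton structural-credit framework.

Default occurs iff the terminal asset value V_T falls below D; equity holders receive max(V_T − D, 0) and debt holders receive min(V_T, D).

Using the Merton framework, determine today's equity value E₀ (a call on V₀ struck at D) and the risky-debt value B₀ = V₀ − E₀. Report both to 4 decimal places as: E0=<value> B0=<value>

Equity is a call on the firm's assets struck at D = 160.3284:
d₁ = [ln(V₀/D) + (r + σ²/2)T] / (σ√T)
   = [ln(448.4760/160.3284) + (0.0203 + 0.5·0.3543²)·7.1784] / (0.3543·√7.1784)
   = [1.028631 + 0.596268] / 0.949260 = 1.711755
d₂ = d₁ − σ√T = 1.711755 − 0.949260 = 0.762495
N(d₁) = 0.956529,  N(d₂) = 0.777118,  e^(−rT) = 0.864398
E₀ = V₀·N(d₁) − D·e^(−rT)·N(d₂)
   = 448.4760·0.956529 − 160.3284·0.864398·0.777118 = 321.281437
B₀ = V₀ − E₀ = 448.4760 − 321.281437 = 127.194563

E0=321.2814 B0=127.1946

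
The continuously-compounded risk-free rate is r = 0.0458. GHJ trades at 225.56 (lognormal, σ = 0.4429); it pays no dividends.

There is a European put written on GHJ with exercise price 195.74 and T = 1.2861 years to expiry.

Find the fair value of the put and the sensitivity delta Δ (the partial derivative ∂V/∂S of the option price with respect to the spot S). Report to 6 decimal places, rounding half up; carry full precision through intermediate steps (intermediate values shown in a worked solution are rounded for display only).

σ√T = 0.4429·√1.2861 = 0.502277
d₁ = (ln(S/K) + (r+σ²/2)T) / (σ√T) = (ln(225.56/195.74) + (0.0458+0.4429²/2)·1.2861) / 0.502277 = (0.141799 + 0.185044) / 0.502277 = 0.650724
d₂ = d₁ − σ√T = 0.650724 − 0.502277 = 0.148447
e^{−rT} = 0.942798
N(−d₁) = 0.257612,  N(−d₂) = 0.440995
Put price V = K·e^{−rT}·N(−d₂) − S·N(−d₁) = 81.382666 − 58.107072 = 23.275594
Δ = −N(−d₁) = -0.257612

price = 23.275594
Δ = -0.257612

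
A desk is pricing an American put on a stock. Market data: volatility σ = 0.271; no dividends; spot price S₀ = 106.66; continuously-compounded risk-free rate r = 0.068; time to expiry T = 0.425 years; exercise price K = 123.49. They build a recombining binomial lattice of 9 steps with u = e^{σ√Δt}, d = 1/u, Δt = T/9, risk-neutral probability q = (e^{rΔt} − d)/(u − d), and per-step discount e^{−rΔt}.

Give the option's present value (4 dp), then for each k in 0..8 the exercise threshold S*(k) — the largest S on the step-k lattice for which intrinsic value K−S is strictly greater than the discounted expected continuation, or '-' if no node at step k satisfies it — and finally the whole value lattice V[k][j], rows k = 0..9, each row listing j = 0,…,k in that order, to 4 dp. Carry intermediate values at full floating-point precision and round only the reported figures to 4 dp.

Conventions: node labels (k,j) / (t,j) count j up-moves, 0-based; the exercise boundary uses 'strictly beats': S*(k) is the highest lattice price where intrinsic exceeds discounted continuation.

params: Δt=0.04722 u=1.06066 d=0.94281 q=0.51257 e^(-rΔt)=0.99679
t_9 payoffs: 60.7101 52.8628 44.0346 34.1029 22.9298 10.3601 0.0000 0.0000 0.0000 0.0000
t_8: node(8,0) S=66.5881 payoff=56.9019 vs cont=56.5060 → 56.9019 [stop]  node(8,1) S=74.9114 payoff=48.5786 vs cont=48.1827 → 48.5786 [stop]  node(8,2) S=84.2750 payoff=39.2150 vs cont=38.8191 → 39.2150 [stop]  node(8,3) S=94.8092 payoff=28.6808 vs cont=28.2849 → 28.6808 [stop]  node(8,4) S=106.6600 payoff=16.8300 vs cont=16.4341 → 16.8300 [stop]  node(8,5) S=119.9922 payoff=3.4978 vs cont=5.0336 → 5.0336 [wait]  node(8,6) S=134.9908 payoff=0.0000 vs cont=0.0000 → 0.0000 [wait]  node(8,7) S=151.8642 payoff=0.0000 vs cont=0.0000 → 0.0000 [wait]  node(8,8) S=170.8468 payoff=0.0000 vs cont=0.0000 → 0.0000 [wait]  ⇒ S*(8)=106.6600
t_7: node(7,0) S=70.6272 payoff=52.8628 vs cont=52.4669 → 52.8628 [stop]  node(7,1) S=79.4554 payoff=44.0346 vs cont=43.6387 → 44.0346 [stop]  node(7,2) S=89.3871 payoff=34.1029 vs cont=33.7070 → 34.1029 [stop]  node(7,3) S=100.5602 payoff=22.9298 vs cont=22.5339 → 22.9298 [stop]  node(7,4) S=113.1299 payoff=10.3601 vs cont=10.7489 → 10.7489 [wait]  node(7,5) S=127.2707 payoff=0.0000 vs cont=2.4457 → 2.4457 [wait]  node(7,6) S=143.1792 payoff=0.0000 vs cont=0.0000 → 0.0000 [wait]  node(7,7) S=161.0761 payoff=0.0000 vs cont=0.0000 → 0.0000 [wait]  ⇒ S*(7)=100.5602
t_6: node(6,0) S=74.9114 payoff=48.5786 vs cont=48.1827 → 48.5786 [stop]  node(6,1) S=84.2750 payoff=39.2150 vs cont=38.8191 → 39.2150 [stop]  node(6,2) S=94.8092 payoff=28.6808 vs cont=28.2849 → 28.6808 [stop]  node(6,3) S=106.6600 payoff=16.8300 vs cont=16.6327 → 16.8300 [stop]  node(6,4) S=119.9922 payoff=3.4978 vs cont=6.4721 → 6.4721 [wait]  node(6,5) S=134.9908 payoff=0.0000 vs cont=1.1883 → 1.1883 [wait]  node(6,6) S=151.8642 payoff=0.0000 vs cont=0.0000 → 0.0000 [wait]  ⇒ S*(6)=106.6600
t_5: node(5,0) S=79.4554 payoff=44.0346 vs cont=43.6387 → 44.0346 [stop]  node(5,1) S=89.3871 payoff=34.1029 vs cont=33.7070 → 34.1029 [stop]  node(5,2) S=100.5602 payoff=22.9298 vs cont=22.5339 → 22.9298 [stop]  node(5,3) S=113.1299 payoff=10.3601 vs cont=11.4839 → 11.4839 [wait]  node(5,4) S=127.2707 payoff=0.0000 vs cont=3.7517 → 3.7517 [wait]  node(5,5) S=143.1792 payoff=0.0000 vs cont=0.5773 → 0.5773 [wait]  ⇒ S*(5)=100.5602
t_4: node(4,0) S=84.2750 payoff=39.2150 vs cont=38.8191 → 39.2150 [stop]  node(4,1) S=94.8092 payoff=28.6808 vs cont=28.2849 → 28.6808 [stop]  node(4,2) S=106.6600 payoff=16.8300 vs cont=17.0082 → 17.0082 [wait]  node(4,3) S=119.9922 payoff=3.4978 vs cont=7.4964 → 7.4964 [wait]  node(4,4) S=134.9908 payoff=0.0000 vs cont=2.1178 → 2.1178 [wait]  ⇒ S*(4)=94.8092
t_3: node(3,0) S=89.3871 payoff=34.1029 vs cont=33.7070 → 34.1029 [stop]  node(3,1) S=100.5602 payoff=22.9298 vs cont=22.6250 → 22.9298 [stop]  node(3,2) S=113.1299 payoff=10.3601 vs cont=12.0938 → 12.0938 [wait]  node(3,3) S=127.2707 payoff=0.0000 vs cont=4.7243 → 4.7243 [wait]  ⇒ S*(3)=100.5602
t_2: node(2,0) S=94.8092 payoff=28.6808 vs cont=28.2849 → 28.6808 [stop]  node(2,1) S=106.6600 payoff=16.8300 vs cont=17.3199 → 17.3199 [wait]  node(2,2) S=119.9922 payoff=3.4978 vs cont=8.2897 → 8.2897 [wait]  ⇒ S*(2)=94.8092
t_1: node(1,0) S=100.5602 payoff=22.9298 vs cont=22.7842 → 22.9298 [stop]  node(1,1) S=113.1299 payoff=10.3601 vs cont=12.6506 → 12.6506 [wait]  ⇒ S*(1)=100.5602
t_0: node(0,0) S=106.6600 payoff=16.8300 vs cont=17.6044 → 17.6044 [wait]  ⇒ S*(0)=-

price = 17.6044
boundary = - 100.5602 94.8092 100.5602 94.8092 100.5602 106.6600 100.5602 106.6600
tree:
17.6044
22.9298 12.6506
28.6808 17.3199 8.2897
34.1029 22.9298 12.0938 4.7243
39.2150 28.6808 17.0082 7.4964 2.1178
44.0346 34.1029 22.9298 11.4839 3.7517 0.5773
48.5786 39.2150 28.6808 16.8300 6.4721 1.1883 0.0000
52.8628 44.0346 34.1029 22.9298 10.7489 2.4457 0.0000 0.0000
56.9019 48.5786 39.2150 28.6808 16.8300 5.0336 0.0000 0.0000 0.0000
60.7101 52.8628 44.0346 34.1029 22.9298 10.3601 0.0000 0.0000 0.0000 0.0000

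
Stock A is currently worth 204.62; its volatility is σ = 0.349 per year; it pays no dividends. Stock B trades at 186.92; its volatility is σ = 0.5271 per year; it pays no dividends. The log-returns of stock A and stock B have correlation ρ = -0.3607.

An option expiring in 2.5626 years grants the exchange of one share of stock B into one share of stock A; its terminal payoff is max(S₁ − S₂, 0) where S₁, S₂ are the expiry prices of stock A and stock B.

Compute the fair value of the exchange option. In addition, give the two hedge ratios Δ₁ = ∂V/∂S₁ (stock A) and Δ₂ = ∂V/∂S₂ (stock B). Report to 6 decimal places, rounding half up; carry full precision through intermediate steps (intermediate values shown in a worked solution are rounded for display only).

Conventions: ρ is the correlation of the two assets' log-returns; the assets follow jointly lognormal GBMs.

σ_eff = √(σ₁² + σ₂² − 2ρσ₁σ₂) = √(0.349² + 0.5271² − 2·-0.3607·0.349·0.5271) = 0.729618
d₁ = (ln(S₁/S₂) + (q₂ − q₁ + σ_eff²/2)T) / (σ_eff√T) = (ln(204.62/186.92) + (0.0 − 0.0 + 0.266171)·2.5626) / 1.167982 = 0.661453
d₂ = d₁ − σ_eff√T = 0.661453 − 1.167982 = -0.506529
N(d₁) = 0.745839,  N(d₂) = 0.306243
V = S₁·e^{−q₁T}·N(d₁) − S₂·e^{−q₂T}·N(d₂) = 152.613564 − 57.242872 = 95.370693
Key observation: pricing in stock B-units makes this a unit-strike call on the ratio S₁/S₂ — the risk-free rate cancels and cannot affect the value.
Δ₁ = e^{−q₁T}·N(d₁) = 0.745839;  Δ₂ = −e^{−q₂T}·N(d₂) = -0.306243

exchange price = 95.370693
Δ1 = 0.745839
Δ2 = -0.306243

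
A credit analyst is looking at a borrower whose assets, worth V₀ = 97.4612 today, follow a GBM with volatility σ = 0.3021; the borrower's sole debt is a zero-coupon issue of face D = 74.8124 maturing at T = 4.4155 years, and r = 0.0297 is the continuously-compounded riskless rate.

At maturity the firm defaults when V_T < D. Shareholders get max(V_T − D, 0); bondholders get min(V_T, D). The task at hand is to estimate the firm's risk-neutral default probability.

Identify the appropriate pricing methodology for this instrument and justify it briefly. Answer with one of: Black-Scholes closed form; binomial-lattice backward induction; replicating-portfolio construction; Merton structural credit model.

Key observation: the asked-for credit quantity lives on the firm's capital structure — asset value, asset volatility, debt face 74.8124 — which is the structural model's domain.

framework: Merton structural credit model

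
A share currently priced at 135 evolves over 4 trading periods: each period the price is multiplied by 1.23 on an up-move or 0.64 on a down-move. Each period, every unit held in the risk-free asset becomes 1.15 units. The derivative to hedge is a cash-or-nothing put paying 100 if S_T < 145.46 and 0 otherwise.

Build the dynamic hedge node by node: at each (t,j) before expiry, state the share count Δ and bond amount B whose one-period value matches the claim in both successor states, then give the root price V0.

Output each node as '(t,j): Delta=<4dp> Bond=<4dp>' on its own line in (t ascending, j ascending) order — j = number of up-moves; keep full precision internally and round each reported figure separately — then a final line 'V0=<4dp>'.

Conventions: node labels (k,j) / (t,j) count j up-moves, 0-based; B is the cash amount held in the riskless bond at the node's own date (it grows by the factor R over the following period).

(0,0): Delta=-0.2509 Bond=39.0976
(1,0): Delta=-1.1083 Bond=119.0447
(1,1): Delta=-0.1809 Bond=33.3415
(2,0): Delta=0.0000 Bond=75.6144
(2,1): Delta=-1.1988 Bond=146.5151
(2,2): Delta=-0.0978 Bond=21.3745
(3,0): Delta=0.0000 Bond=86.9565
(3,1): Delta=0.0000 Bond=86.9565
(3,2): Delta=-1.2967 Bond=181.2822
(3,3): Delta=0.0000 Bond=0.0000
V0=5.2249

Risk-neutral probability p* = (R−d)/(u−d) = (1.15−0.64)/(1.23−0.64) = 0.8644.
Expiry values: V(4,0)=100.0000, V(4,1)=100.0000, V(4,2)=100.0000, V(4,3)=0.0000, V(4,4)=0.0000
  t=3,j=0: stock 35.3894 → up 43.5290 (V=100.0000), down 22.6492 (V=100.0000). Price 86.9565; hedge Δ=0.0000, bond B=86.9565.
  t=3,j=1: stock 68.0141 → up 83.6573 (V=100.0000), down 43.5290 (V=100.0000). Price 86.9565; hedge Δ=0.0000, bond B=86.9565.
  t=3,j=2: stock 130.7146 → up 160.7789 (V=0.0000), down 83.6573 (V=100.0000). Price 11.7907; hedge Δ=-1.2967, bond B=181.2822.
  t=3,j=3: stock 251.2170 → up 308.9970 (V=0.0000), down 160.7789 (V=0.0000). Price 0.0000; hedge Δ=0.0000, bond B=0.0000.
  t=2,j=0: stock 55.2960 → up 68.0141 (V=86.9565), down 35.3894 (V=86.9565). Price 75.6144; hedge Δ=0.0000, bond B=75.6144.
  t=2,j=1: stock 106.2720 → up 130.7146 (V=11.7907), down 68.0141 (V=86.9565). Price 19.1154; hedge Δ=-1.1988, bond B=146.5151.
  t=2,j=2: stock 204.2415 → up 251.2170 (V=0.0000), down 130.7146 (V=11.7907). Price 1.3902; hedge Δ=-0.0978, bond B=21.3745.
  t=1,j=0: stock 86.4000 → up 106.2720 (V=19.1154), down 55.2960 (V=75.6144). Price 23.2837; hedge Δ=-1.1083, bond B=119.0447.
  t=1,j=1: stock 166.0500 → up 204.2415 (V=1.3902), down 106.2720 (V=19.1154). Price 3.2988; hedge Δ=-0.1809, bond B=33.3415.
  t=0,j=0: stock 135.0000 → up 166.0500 (V=3.2988), down 86.4000 (V=23.2837). Price 5.2249; hedge Δ=-0.2509, bond B=39.0976.
Sanity check at the root: Δ(0,0)·S0 + B(0,0) reproduces V0 = 5.2249.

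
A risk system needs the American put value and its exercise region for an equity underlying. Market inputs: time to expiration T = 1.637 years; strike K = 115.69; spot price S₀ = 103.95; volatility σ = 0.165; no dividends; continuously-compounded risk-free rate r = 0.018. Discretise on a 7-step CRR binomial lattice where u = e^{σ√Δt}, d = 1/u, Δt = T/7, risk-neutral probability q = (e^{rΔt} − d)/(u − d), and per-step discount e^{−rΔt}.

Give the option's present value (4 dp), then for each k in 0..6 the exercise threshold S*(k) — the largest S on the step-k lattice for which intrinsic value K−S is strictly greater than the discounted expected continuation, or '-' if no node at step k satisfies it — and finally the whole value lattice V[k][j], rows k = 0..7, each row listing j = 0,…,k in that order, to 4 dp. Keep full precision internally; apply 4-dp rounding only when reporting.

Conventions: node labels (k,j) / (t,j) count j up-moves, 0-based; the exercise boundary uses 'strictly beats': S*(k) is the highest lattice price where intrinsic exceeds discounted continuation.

params: Δt=0.23386 u=1.08306 d=0.92331 q=0.50647 e^(-rΔt)=0.99580
t_7 payoffs: 56.2263 45.9377 33.8690 19.7121 3.1057 0.0000 0.0000 0.0000
t_6: node(6,0) S=64.4029 payoff=51.2871 vs cont=50.8012 → 51.2871 [stop]  node(6,1) S=75.5460 payoff=40.1440 vs cont=39.6580 → 40.1440 [stop]  node(6,2) S=88.6172 payoff=27.0728 vs cont=26.5868 → 27.0728 [stop]  node(6,3) S=103.9500 payoff=11.7400 vs cont=11.2540 → 11.7400 [stop]  node(6,4) S=121.9357 payoff=0.0000 vs cont=1.5263 → 1.5263 [wait]  node(6,5) S=143.0334 payoff=0.0000 vs cont=0.0000 → 0.0000 [wait]  node(6,6) S=167.7814 payoff=0.0000 vs cont=0.0000 → 0.0000 [wait]  ⇒ S*(6)=103.9500
t_5: node(5,0) S=69.7523 payoff=45.9377 vs cont=45.4518 → 45.9377 [stop]  node(5,1) S=81.8210 payoff=33.8690 vs cont=33.3830 → 33.8690 [stop]  node(5,2) S=95.9779 payoff=19.7121 vs cont=19.2261 → 19.7121 [stop]  node(5,3) S=112.5843 payoff=3.1057 vs cont=6.5395 → 6.5395 [wait]  node(5,4) S=132.0639 payoff=0.0000 vs cont=0.7501 → 0.7501 [wait]  node(5,5) S=154.9140 payoff=0.0000 vs cont=0.0000 → 0.0000 [wait]  ⇒ S*(5)=95.9779
t_4: node(4,0) S=75.5460 payoff=40.1440 vs cont=39.6580 → 40.1440 [stop]  node(4,1) S=88.6172 payoff=27.0728 vs cont=26.5868 → 27.0728 [stop]  node(4,2) S=103.9500 payoff=11.7400 vs cont=12.9858 → 12.9858 [wait]  node(4,3) S=121.9357 payoff=0.0000 vs cont=3.5922 → 3.5922 [wait]  node(4,4) S=143.0334 payoff=0.0000 vs cont=0.3687 → 0.3687 [wait]  ⇒ S*(4)=88.6172
t_3: node(3,0) S=81.8210 payoff=33.8690 vs cont=33.3830 → 33.8690 [stop]  node(3,1) S=95.9779 payoff=19.7121 vs cont=19.8545 → 19.8545 [wait]  node(3,2) S=112.5843 payoff=3.1057 vs cont=8.1937 → 8.1937 [wait]  node(3,3) S=132.0639 payoff=0.0000 vs cont=1.9514 → 1.9514 [wait]  ⇒ S*(3)=81.8210
t_2: node(2,0) S=88.6172 payoff=27.0728 vs cont=26.6586 → 27.0728 [stop]  node(2,1) S=103.9500 payoff=11.7400 vs cont=13.8901 → 13.8901 [wait]  node(2,2) S=121.9357 payoff=0.0000 vs cont=5.0110 → 5.0110 [wait]  ⇒ S*(2)=88.6172
t_1: node(1,0) S=95.9779 payoff=19.7121 vs cont=20.3105 → 20.3105 [wait]  node(1,1) S=112.5843 payoff=3.1057 vs cont=9.3537 → 9.3537 [wait]  ⇒ S*(1)=-
t_0: node(0,0) S=103.9500 payoff=11.7400 vs cont=14.6992 → 14.6992 [wait]  ⇒ S*(0)=-

price = 14.6992
boundary = - - 88.6172 81.8210 88.6172 95.9779 103.9500
tree:
14.6992
20.3105 9.3537
27.0728 13.8901 5.0110
33.8690 19.8545 8.1937 1.9514
40.1440 27.0728 12.9858 3.5922 0.3687
45.9377 33.8690 19.7121 6.5395 0.7501 0.0000
51.2871 40.1440 27.0728 11.7400 1.5263 0.0000 0.0000
56.2263 45.9377 33.8690 19.7121 3.1057 0.0000 0.0000 0.0000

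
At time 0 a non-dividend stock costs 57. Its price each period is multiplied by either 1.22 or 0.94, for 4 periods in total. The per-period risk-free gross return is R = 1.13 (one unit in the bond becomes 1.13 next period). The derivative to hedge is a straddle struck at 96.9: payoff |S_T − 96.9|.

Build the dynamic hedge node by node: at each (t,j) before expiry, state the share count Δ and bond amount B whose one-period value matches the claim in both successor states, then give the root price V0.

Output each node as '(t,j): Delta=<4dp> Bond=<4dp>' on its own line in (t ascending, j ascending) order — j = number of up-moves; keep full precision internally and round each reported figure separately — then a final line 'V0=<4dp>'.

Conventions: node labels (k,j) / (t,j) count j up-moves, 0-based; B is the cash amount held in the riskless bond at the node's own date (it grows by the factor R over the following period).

No-arbitrage ⇒ martingale measure with p* = (R−d)/(u−d) = 0.6786.
Expiry values: V(4,0)=52.3973, V(4,1)=39.1412, V(4,2)=21.9364, V(4,3)=0.3931, V(4,4)=29.3741
Node (3,0) S=47.3433: V=(p*·39.1412+(1−p*)·52.3973)/1.13=38.4089; Δ=(39.1412−52.3973)/(57.7588−44.5027)=-1.0000; B=V−Δ·S=85.7522
Node (3,1) S=61.4455: V=(p*·21.9364+(1−p*)·39.1412)/1.13=24.3067; Δ=(21.9364−39.1412)/(74.9636−57.7588)=-1.0000; B=V−Δ·S=85.7522
Node (3,2) S=79.7485: V=(p*·0.3931+(1−p*)·21.9364)/1.13=6.4759; Δ=(0.3931−21.9364)/(97.2931−74.9636)=-0.9648; B=V−Δ·S=83.4163
Node (3,3) S=103.5033: V=(p*·29.3741+(1−p*)·0.3931)/1.13=17.7511; Δ=(29.3741−0.3931)/(126.2741−97.2931)=1.0000; B=V−Δ·S=-85.7522
Node (2,0) S=50.3652: V=(p*·24.3067+(1−p*)·38.4089)/1.13=25.5217; Δ=(24.3067−38.4089)/(61.4455−47.3433)=-1.0000; B=V−Δ·S=75.8869
Node (2,1) S=65.3676: V=(p*·6.4759+(1−p*)·24.3067)/1.13=10.8028; Δ=(6.4759−24.3067)/(79.7485−61.4455)=-0.9742; B=V−Δ·S=74.4842
Node (2,2) S=84.8388: V=(p*·17.7511+(1−p*)·6.4759)/1.13=12.5017; Δ=(17.7511−6.4759)/(103.5033−79.7485)=0.4746; B=V−Δ·S=-27.7669
Node (1,0) S=53.5800: V=(p*·10.8028+(1−p*)·25.5217)/1.13=13.7468; Δ=(10.8028−25.5217)/(65.3676−50.3652)=-0.9811; B=V−Δ·S=66.3142
Node (1,1) S=69.5400: V=(p*·12.5017+(1−p*)·10.8028)/1.13=10.5802; Δ=(12.5017−10.8028)/(84.8388−65.3676)=0.0873; B=V−Δ·S=4.5128
Node (0,0) S=57.0000: V=(p*·10.5802+(1−p*)·13.7468)/1.13=10.2638; Δ=(10.5802−13.7468)/(69.5400−53.5800)=-0.1984; B=V−Δ·S=21.5731
Verification: the root portfolio costs Δ(0,0)·S0 + B(0,0) = 10.2638, matching V0.

(0,0): Delta=-0.1984 Bond=21.5731
(1,0): Delta=-0.9811 Bond=66.3142
(1,1): Delta=0.0873 Bond=4.5128
(2,0): Delta=-1.0000 Bond=75.8869
(2,1): Delta=-0.9742 Bond=74.4842
(2,2): Delta=0.4746 Bond=-27.7669
(3,0): Delta=-1.0000 Bond=85.7522
(3,1): Delta=-1.0000 Bond=85.7522
(3,2): Delta=-0.9648 Bond=83.4163
(3,3): Delta=1.0000 Bond=-85.7522
V0=10.2638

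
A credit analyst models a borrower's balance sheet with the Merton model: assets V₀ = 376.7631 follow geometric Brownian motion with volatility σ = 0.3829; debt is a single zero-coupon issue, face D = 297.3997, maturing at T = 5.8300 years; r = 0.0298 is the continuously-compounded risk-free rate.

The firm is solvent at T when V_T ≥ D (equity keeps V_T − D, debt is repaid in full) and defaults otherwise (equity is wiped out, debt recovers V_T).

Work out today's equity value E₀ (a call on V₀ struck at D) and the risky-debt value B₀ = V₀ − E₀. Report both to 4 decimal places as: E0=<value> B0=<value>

E0=184.8781 B0=191.8850

Equity is a call on the firm's assets struck at D = 297.3997:
d₁ = [ln(V₀/D) + (r + σ²/2)T] / (σ√T)
   = [ln(376.7631/297.3997) + (0.0298 + 0.5·0.3829²)·5.8300] / (0.3829·√5.8300)
   = [0.236540 + 0.601109] / 0.924527 = 0.906029
d₂ = d₁ − σ√T = 0.906029 − 0.924527 = -0.018498
N(d₁) = 0.817540,  N(d₂) = 0.492621,  e^(−rT) = 0.840520
E₀ = V₀·N(d₁) − D·e^(−rT)·N(d₂)
   = 376.7631·0.817540 − 297.3997·0.840520·0.492621 = 184.878141
B₀ = V₀ − E₀ = 376.7631 − 184.878141 = 191.884959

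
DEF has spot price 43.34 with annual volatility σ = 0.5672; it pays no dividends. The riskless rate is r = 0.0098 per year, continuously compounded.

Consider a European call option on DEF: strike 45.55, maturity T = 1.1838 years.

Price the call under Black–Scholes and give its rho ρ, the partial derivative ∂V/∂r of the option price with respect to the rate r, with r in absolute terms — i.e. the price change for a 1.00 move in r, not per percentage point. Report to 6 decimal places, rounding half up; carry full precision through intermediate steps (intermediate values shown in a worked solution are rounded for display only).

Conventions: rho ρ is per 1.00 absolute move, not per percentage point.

price = 9.884927
ρ = 18.951330

σ√T = 0.5672·√1.1838 = 0.617128
d₁ = (ln(S/K) + (r+σ²/2)T) / (σ√T) = (ln(43.34/45.55) + (0.0098+0.5672²/2)·1.1838) / 0.617128 = (-0.049735 + 0.202025) / 0.617128 = 0.246772
d₂ = d₁ − σ√T = 0.246772 − 0.617128 = -0.370356
e^{−rT} = 0.988466
N(d₁) = 0.597458,  N(d₂) = 0.355559
Call price V = S·N(d₁) − K·e^{−rT}·N(d₂) = 25.893822 − 16.008895 = 9.884927
ρ = K·T·e^{−rT}·N(d₂) = 18.951330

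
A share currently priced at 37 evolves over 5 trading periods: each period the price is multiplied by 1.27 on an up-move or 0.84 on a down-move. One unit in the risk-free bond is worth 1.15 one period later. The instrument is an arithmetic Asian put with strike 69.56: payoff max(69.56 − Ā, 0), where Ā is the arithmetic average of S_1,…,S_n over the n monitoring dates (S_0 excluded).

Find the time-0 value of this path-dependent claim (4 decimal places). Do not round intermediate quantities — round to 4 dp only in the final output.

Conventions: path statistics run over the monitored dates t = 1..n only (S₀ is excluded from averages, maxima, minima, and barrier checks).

Set p* = 0.7209 (from d < R < u); the path-dependent value is the discounted p*-expectation over all price paths.
Enumerate all 2^5 = 32 price paths (U = up ×1.27, D = down ×0.84); each path with k up-moves has probability p*^k·(1−p*)^(5−k).
DDDDD: Ā=22.6025, payoff=46.9575, prob=0.001693
UDDDD: Ā=34.1728, payoff=35.3872, prob=0.004373
DUDDD: Ā=30.9908, payoff=38.5692, prob=0.004373
UUDDD: Ā=46.8551, payoff=22.7049, prob=0.011296
DDUDD: Ā=28.3179, payoff=41.2421, prob=0.004373
UDUDD: Ā=42.8140, payoff=26.7460, prob=0.011296
DUUDD: Ā=39.6320, payoff=29.9280, prob=0.011296
UUUDD: Ā=59.9198, payoff=9.6402, prob=0.029181
DDDUD: Ā=26.0727, payoff=43.4873, prob=0.004373
UDDUD: Ā=39.4194, payoff=30.1406, prob=0.011296
DUDUD: Ā=36.2374, payoff=33.3226, prob=0.011296
UUDUD: Ā=54.7875, payoff=14.7725, prob=0.029181
DDUUD: Ā=33.5645, payoff=35.9955, prob=0.011296
UDUUD: Ā=50.7464, payoff=18.8136, prob=0.029181
DUUUD: Ā=47.5644, payoff=21.9956, prob=0.029181
UUUUD: Ā=71.9128, payoff=0.0000, prob=0.075385
DDDDU: Ā=24.1867, payoff=45.3733, prob=0.004373
UDDDU: Ā=36.5680, payoff=32.9920, prob=0.011296
DUDDU: Ā=33.3860, payoff=36.1740, prob=0.011296
UUDDU: Ā=50.4764, payoff=19.0836, prob=0.029181
DDUDU: Ā=30.7131, payoff=38.8469, prob=0.011296
UDUDU: Ā=46.4353, payoff=23.1247, prob=0.029181
DUUDU: Ā=43.2533, payoff=26.3067, prob=0.029181
UUUDU: Ā=65.3948, payoff=4.1652, prob=0.075385
DDDUU: Ā=28.4679, payoff=41.0921, prob=0.011296
UDDUU: Ā=43.0407, payoff=26.5193, prob=0.029181
DUDUU: Ā=39.8587, payoff=29.7013, prob=0.029181
UUDUU: Ā=60.2626, payoff=9.2974, prob=0.075385
DDUUU: Ā=37.1858, payoff=32.3742, prob=0.029181
UDUUU: Ā=56.2214, payoff=13.3386, prob=0.075385
DUUUU: Ā=53.0394, payoff=16.5206, prob=0.075385
UUUUU: Ā=80.1906, payoff=0.0000, prob=0.194745
Price = Σ prob·payoff / R^5 = 14.429955 / 2.011357 = 7.1742

price = 7.1742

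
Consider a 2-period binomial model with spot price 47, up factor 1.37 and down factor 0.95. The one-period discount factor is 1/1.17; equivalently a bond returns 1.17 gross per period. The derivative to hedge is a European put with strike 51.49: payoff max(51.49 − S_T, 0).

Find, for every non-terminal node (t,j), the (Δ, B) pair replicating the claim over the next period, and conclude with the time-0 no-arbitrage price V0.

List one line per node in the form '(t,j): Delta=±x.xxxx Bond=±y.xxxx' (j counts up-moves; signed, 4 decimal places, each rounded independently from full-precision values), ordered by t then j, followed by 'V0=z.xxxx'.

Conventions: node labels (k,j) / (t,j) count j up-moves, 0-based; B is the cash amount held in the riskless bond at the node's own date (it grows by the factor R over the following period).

No-arbitrage ⇒ martingale measure with p* = (R−d)/(u−d) = 0.5238.
Terminal payoffs: V(2,0)=9.0725, V(2,1)=0.0000, V(2,2)=0.0000
  t=1,j=0: stock 44.6500 → up 61.1705 (V=0.0000), down 42.4175 (V=9.0725). Price 3.6925; hedge Δ=-0.4838, bond B=25.2937.
  t=1,j=1: stock 64.3900 → up 88.2143 (V=0.0000), down 61.1705 (V=0.0000). Price 0.0000; hedge Δ=0.0000, bond B=0.0000.
  t=0,j=0: stock 47.0000 → up 64.3900 (V=0.0000), down 44.6500 (V=3.6925). Price 1.5029; hedge Δ=-0.1871, bond B=10.2945.
As a check, the time-0 holding Δ(0,0)·S0 + B(0,0) comes to 1.5029 — exactly V0.

(0,0): Delta=-0.1871 Bond=10.2945
(1,0): Delta=-0.4838 Bond=25.2937
(1,1): Delta=0.0000 Bond=0.0000
V0=1.5029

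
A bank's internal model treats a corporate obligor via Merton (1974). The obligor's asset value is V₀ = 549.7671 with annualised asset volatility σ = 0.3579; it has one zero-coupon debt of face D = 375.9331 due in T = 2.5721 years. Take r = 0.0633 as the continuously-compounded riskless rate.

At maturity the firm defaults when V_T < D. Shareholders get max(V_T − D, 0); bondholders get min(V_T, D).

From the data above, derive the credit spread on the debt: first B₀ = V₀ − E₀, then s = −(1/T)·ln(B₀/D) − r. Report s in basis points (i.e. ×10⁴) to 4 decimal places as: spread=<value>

Apply the equity-as-call identities (strike 375.9331, horizon 2.5721 years):
d₁ = [ln(V₀/D) + (r + σ²/2)T] / (σ√T)
   = [ln(549.7671/375.9331) + (0.0633 + 0.5·0.3579²)·2.5721] / (0.3579·√2.5721)
   = [0.380084 + 0.327547] / 0.573992 = 1.232824
d₂ = d₁ − σ√T = 1.232824 − 0.573992 = 0.658832
N(d₁) = 0.891179,  N(d₂) = 0.744998,  e^(−rT) = 0.849749
E₀ = V₀·N(d₁) − D·e^(−rT)·N(d₂)
   = 549.7671·0.891179 − 375.9331·0.849749·0.744998 = 251.952186
B₀ = V₀ − E₀ = 549.7671 − 251.952186 = 297.814914
spread = −(1/T)·ln(B₀/D) − r = −(1/2.5721)·ln(297.814914/375.9331) − 0.0633 = 0.02726374
in basis points: 0.02726374 × 10⁴ = 272.6374 bp

spread=272.6374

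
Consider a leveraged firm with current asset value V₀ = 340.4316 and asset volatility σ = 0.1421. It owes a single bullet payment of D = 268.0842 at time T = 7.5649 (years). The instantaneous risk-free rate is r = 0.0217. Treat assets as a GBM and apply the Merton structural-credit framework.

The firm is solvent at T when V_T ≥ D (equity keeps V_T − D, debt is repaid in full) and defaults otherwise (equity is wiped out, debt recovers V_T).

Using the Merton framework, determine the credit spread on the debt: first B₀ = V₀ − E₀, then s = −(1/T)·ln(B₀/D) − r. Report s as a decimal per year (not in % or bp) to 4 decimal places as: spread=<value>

spread=0.0050

With assets at 340.4316 and a single debt payment of 268.0842 at 7.5649 years:
d₁ = [ln(V₀/D) + (r + σ²/2)T] / (σ√T)
   = [ln(340.4316/268.0842) + (0.0217 + 0.5·0.1421²)·7.5649] / (0.1421·√7.5649)
   = [0.238913 + 0.240535] / 0.390837 = 1.226722
d₂ = d₁ − σ√T = 1.226722 − 0.390837 = 0.835885
N(d₁) = 0.890036,  N(d₂) = 0.798390,  e^(−rT) = 0.848608
E₀ = V₀·N(d₁) − D·e^(−rT)·N(d₂)
   = 340.4316·0.890036 − 268.0842·0.848608·0.798390 = 121.364118
B₀ = V₀ − E₀ = 340.4316 − 121.364118 = 219.067482
spread = −(1/T)·ln(B₀/D) − r = −(1/7.5649)·ln(219.067482/268.0842) − 0.0217 = 0.00499187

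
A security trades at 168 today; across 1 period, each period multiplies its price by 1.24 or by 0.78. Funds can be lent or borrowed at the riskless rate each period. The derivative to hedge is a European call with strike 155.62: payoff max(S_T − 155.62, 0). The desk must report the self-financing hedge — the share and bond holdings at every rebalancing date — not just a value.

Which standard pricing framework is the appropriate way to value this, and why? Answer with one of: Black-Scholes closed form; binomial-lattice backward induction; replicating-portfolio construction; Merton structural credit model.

Key observation: since the answer must list Δ and B at each node of the 1.24/0.78 lattice on 168, the replicating-portfolio method — solving the two-state system at every node — is the one that applies.

framework: replicating-portfolio construction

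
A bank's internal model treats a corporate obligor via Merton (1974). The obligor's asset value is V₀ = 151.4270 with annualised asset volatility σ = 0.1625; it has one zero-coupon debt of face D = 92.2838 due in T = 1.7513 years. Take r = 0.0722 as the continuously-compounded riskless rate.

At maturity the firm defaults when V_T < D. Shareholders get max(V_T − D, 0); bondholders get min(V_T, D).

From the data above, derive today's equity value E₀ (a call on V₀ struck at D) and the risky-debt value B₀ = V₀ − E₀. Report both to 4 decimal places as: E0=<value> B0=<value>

E0=70.1176 B0=81.3094

Apply the equity-as-call identities (strike 92.2838, horizon 1.7513 years):
d₁ = [ln(V₀/D) + (r + σ²/2)T] / (σ√T)
   = [ln(151.4270/92.2838) + (0.0722 + 0.5·0.1625²)·1.7513] / (0.1625·√1.7513)
   = [0.495235 + 0.149566] / 0.215047 = 2.998420
d₂ = d₁ − σ√T = 2.998420 − 0.215047 = 2.783373
N(d₁) = 0.998643,  N(d₂) = 0.997310,  e^(−rT) = 0.881224
E₀ = V₀·N(d₁) − D·e^(−rT)·N(d₂)
   = 151.4270·0.998643 − 92.2838·0.881224·0.997310 = 70.117607
B₀ = V₀ − E₀ = 151.4270 − 70.117607 = 81.309393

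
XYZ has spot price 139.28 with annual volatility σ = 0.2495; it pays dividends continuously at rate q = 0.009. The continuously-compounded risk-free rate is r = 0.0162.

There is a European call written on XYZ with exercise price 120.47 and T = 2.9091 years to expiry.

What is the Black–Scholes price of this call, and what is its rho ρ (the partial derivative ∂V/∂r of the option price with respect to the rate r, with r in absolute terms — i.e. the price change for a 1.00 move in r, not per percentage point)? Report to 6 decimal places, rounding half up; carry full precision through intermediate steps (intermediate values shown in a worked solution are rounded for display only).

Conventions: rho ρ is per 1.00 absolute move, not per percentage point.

σ√T = 0.2495·√2.9091 = 0.425549
d₁ = (ln(S/K) + (r−q+σ²/2)T) / (σ√T) = (ln(139.28/120.47) + (0.0162−0.009+0.2495²/2)·2.9091) / 0.425549 = (0.145086 + 0.111492) / 0.425549 = 0.602932
d₂ = d₁ − σ√T = 0.602932 − 0.425549 = 0.177382
e^{−rT} = 0.953966
e^{−qT} = 0.974158
N(d₁) = 0.726723,  N(d₂) = 0.570396
Call price V = S·e^{−qT}·N(d₁) − K·e^{−rT}·N(d₂) = 98.602283 − 65.552339 = 33.049944
ρ = K·T·e^{−rT}·N(d₂) = 190.698309

price = 33.049944
ρ = 190.698309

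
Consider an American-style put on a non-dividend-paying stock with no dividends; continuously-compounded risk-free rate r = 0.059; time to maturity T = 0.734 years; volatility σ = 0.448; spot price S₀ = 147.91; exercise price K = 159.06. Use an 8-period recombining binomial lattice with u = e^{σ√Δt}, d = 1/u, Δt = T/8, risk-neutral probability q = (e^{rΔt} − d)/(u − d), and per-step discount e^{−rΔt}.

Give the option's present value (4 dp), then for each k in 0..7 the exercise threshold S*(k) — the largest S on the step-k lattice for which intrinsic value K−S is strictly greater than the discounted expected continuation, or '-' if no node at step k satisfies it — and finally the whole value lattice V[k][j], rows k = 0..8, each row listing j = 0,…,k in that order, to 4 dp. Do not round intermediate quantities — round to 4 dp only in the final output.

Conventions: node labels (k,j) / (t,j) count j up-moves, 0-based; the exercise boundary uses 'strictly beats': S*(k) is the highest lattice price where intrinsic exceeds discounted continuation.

params: Δt=0.09175 u=1.14534 d=0.87310 q=0.48607 e^(-rΔt)=0.99460
t_8 payoffs: 109.1111 93.5370 73.1068 46.3066 11.1500 0.0000 0.0000 0.0000 0.0000
t_7: node(7,0) S=57.2084 payoff=101.8516 vs cont=100.9929 → 101.8516 [stop]  node(7,1) S=75.0461 payoff=84.0139 vs cont=83.1552 → 84.0139 [stop]  node(7,2) S=98.4455 payoff=60.6145 vs cont=59.7558 → 60.6145 [stop]  node(7,3) S=129.1408 payoff=29.9192 vs cont=29.0605 → 29.9192 [stop]  node(7,4) S=169.4070 payoff=0.0000 vs cont=5.6994 → 5.6994 [wait]  node(7,5) S=222.2283 payoff=0.0000 vs cont=0.0000 → 0.0000 [wait]  node(7,6) S=291.5192 payoff=0.0000 vs cont=0.0000 → 0.0000 [wait]  node(7,7) S=382.4151 payoff=0.0000 vs cont=0.0000 → 0.0000 [wait]  ⇒ S*(7)=129.1408
t_6: node(6,0) S=65.5230 payoff=93.5370 vs cont=92.6783 → 93.5370 [stop]  node(6,1) S=85.9532 payoff=73.1068 vs cont=72.2481 → 73.1068 [stop]  node(6,2) S=112.7534 payoff=46.3066 vs cont=45.4479 → 46.3066 [stop]  node(6,3) S=147.9100 payoff=11.1500 vs cont=18.0488 → 18.0488 [wait]  node(6,4) S=194.0284 payoff=0.0000 vs cont=2.9133 → 2.9133 [wait]  node(6,5) S=254.5266 payoff=0.0000 vs cont=0.0000 → 0.0000 [wait]  node(6,6) S=333.8882 payoff=0.0000 vs cont=0.0000 → 0.0000 [wait]  ⇒ S*(6)=112.7534
t_5: node(5,0) S=75.0461 payoff=84.0139 vs cont=83.1552 → 84.0139 [stop]  node(5,1) S=98.4455 payoff=60.6145 vs cont=59.7558 → 60.6145 [stop]  node(5,2) S=129.1408 payoff=29.9192 vs cont=32.3956 → 32.3956 [wait]  node(5,3) S=169.4070 payoff=0.0000 vs cont=10.6343 → 10.6343 [wait]  node(5,4) S=222.2283 payoff=0.0000 vs cont=1.4892 → 1.4892 [wait]  node(5,5) S=291.5192 payoff=0.0000 vs cont=0.0000 → 0.0000 [wait]  ⇒ S*(5)=98.4455
t_4: node(4,0) S=85.9532 payoff=73.1068 vs cont=72.2481 → 73.1068 [stop]  node(4,1) S=112.7534 payoff=46.3066 vs cont=46.6451 → 46.6451 [wait]  node(4,2) S=147.9100 payoff=11.1500 vs cont=21.7004 → 21.7004 [wait]  node(4,3) S=194.0284 payoff=0.0000 vs cont=6.1557 → 6.1557 [wait]  node(4,4) S=254.5266 payoff=0.0000 vs cont=0.7612 → 0.7612 [wait]  ⇒ S*(4)=85.9532
t_3: node(3,0) S=98.4455 payoff=60.6145 vs cont=59.9195 → 60.6145 [stop]  node(3,1) S=129.1408 payoff=29.9192 vs cont=34.3340 → 34.3340 [wait]  node(3,2) S=169.4070 payoff=0.0000 vs cont=14.0683 → 14.0683 [wait]  node(3,3) S=222.2283 payoff=0.0000 vs cont=3.5146 → 3.5146 [wait]  ⇒ S*(3)=98.4455
t_2: node(2,0) S=112.7534 payoff=46.3066 vs cont=47.5822 → 47.5822 [wait]  node(2,1) S=147.9100 payoff=11.1500 vs cont=24.3514 → 24.3514 [wait]  node(2,2) S=194.0284 payoff=0.0000 vs cont=8.8902 → 8.8902 [wait]  ⇒ S*(2)=-
t_1: node(1,0) S=129.1408 payoff=29.9192 vs cont=36.0946 → 36.0946 [wait]  node(1,1) S=169.4070 payoff=0.0000 vs cont=16.7454 → 16.7454 [wait]  ⇒ S*(1)=-
t_0: node(0,0) S=147.9100 payoff=11.1500 vs cont=26.5455 → 26.5455 [wait]  ⇒ S*(0)=-

price = 26.5455
boundary = - - - 98.4455 85.9532 98.4455 112.7534 129.1408
tree:
26.5455
36.0946 16.7454
47.5822 24.3514 8.8902
60.6145 34.3340 14.0683 3.5146
73.1068 46.6451 21.7004 6.1557 0.7612
84.0139 60.6145 32.3956 10.6343 1.4892 0.0000
93.5370 73.1068 46.3066 18.0488 2.9133 0.0000 0.0000
101.8516 84.0139 60.6145 29.9192 5.6994 0.0000 0.0000 0.0000
109.1111 93.5370 73.1068 46.3066 11.1500 0.0000 0.0000 0.0000 0.0000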